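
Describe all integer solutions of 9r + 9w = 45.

Step 1: Compute gcd(9, 9) = 9.
Since 9 divides 45, solutions exist.

Step 2: Find a particular solution using extended Euclidean algorithm.
We get r₀ = 0, w₀ = 5.
Check: 9*0 + 9*5 = 45 = 45 ✓

Step 3: Write the general solution.
r = 0 + (9/9)t = 0 + 1t
w = 5 - (9/9)t = 5 - 1t
for any integer t.

r = 0 + 1t, w = 5 - 1t for integer t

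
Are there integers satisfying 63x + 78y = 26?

Step 1: Compute gcd(63, 78).
gcd(63, 78) = 3

Step 2: Check divisibility.
Does 3 divide 26? 26 = 3 x 8 + 2, so no.

By the theorem on linear Diophantine equations, 63x + 78y = 26 has integer solutions if and only if gcd(63, 78) divides 26. Since 3 does not divide 26, no solutions exist.

No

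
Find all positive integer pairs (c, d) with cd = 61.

The positive divisors of 61 are: 1, 61.
Each divisor d gives the pair (d, 61/d):
(1, 61), (61, 1)

(1, 61), (61, 1)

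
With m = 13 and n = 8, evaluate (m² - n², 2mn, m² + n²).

a = m² - n² = 169 - 64 = 105
b = 2mn = 2·13·8 = 208
c = m² + n² = 169 + 64 = 233
Verify: 105² + 208² = 11025 + 43264 = 54289 = 233² ✓

(105, 208, 233)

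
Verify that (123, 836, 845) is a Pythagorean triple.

Compute a² + b² = 123² + 836² = 15129 + 698896 = 714025
Compute c² = 845² = 714025
Since 714025 = 714025, confirmed.

Yes, it is a Pythagorean triple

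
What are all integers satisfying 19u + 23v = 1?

Step 1: Compute gcd(19, 23) = 1.
Since 1 divides 1, solutions exist.

Step 2: Find a particular solution using extended Euclidean algorithm.
We get u₀ = -6, v₀ = 5.
Check: 19*-6 + 23*5 = 1 = 1 ✓

Step 3: Write the general solution.
u = -6 + (23/1)t = -6 + 23t
v = 5 - (19/1)t = 5 - 19t
for any integer t.

u = -6 + 23t, v = 5 - 19t for integer t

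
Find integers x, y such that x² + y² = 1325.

We need to find integers x, y > 0 such that x² + y² = 1325.
Trying x = 10: y² = 1325 - 10² = 1325 - 100 = 1225
y = 35
Check: 10² + 35² = 100 + 1225 = 1325 ✓

1325 = 10² + 35²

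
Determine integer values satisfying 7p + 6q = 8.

Step 1: Check solvability.
gcd(7, 6) = 1
Since 1 divides 8, solutions exist.

Step 2: Apply extended Euclidean algorithm to find gcd.
We find integers such that 7*x0 + 6*y0 = 1

Step 3: Scale the particular solution.
Multiply by 8/1 = 8:
p = 8, q = -8

Step 4: Verify.
7*(8) + 6*(-8) = 8 = 8 ✓

p = 8, q = -8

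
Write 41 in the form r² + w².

We need to find integers r, w > 0 such that r² + w² = 41.
Trying r = 4: w² = 41 - 4² = 41 - 16 = 25
w = 5
Check: 4² + 5² = 16 + 25 = 41 ✓

41 = 4² + 5²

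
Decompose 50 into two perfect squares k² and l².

We need to find integers k, l > 0 such that k² + l² = 50.
Trying k = 1: l² = 50 - 1² = 50 - 1 = 49
l = 7
Check: 1² + 7² = 1 + 49 = 50 ✓

50 = 1² + 7²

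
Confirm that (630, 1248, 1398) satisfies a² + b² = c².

Compute a² + b² = 630² + 1248² = 396900 + 1557504 = 1954404
Compute c² = 1398² = 1954404
Since 1954404 = 1954404, confirmed.

Yes, it is a Pythagorean triple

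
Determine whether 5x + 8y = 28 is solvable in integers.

Step 1: Compute gcd(5, 8).
gcd(5, 8) = 1

Step 2: Check divisibility.
Does 1 divide 28? 28 = 1 x 28, so yes.

By the theorem on linear Diophantine equations, 5x + 8y = 28 has integer solutions if and only if gcd(5, 8) divides 28. Since 1 | 28, solutions exist.

Yes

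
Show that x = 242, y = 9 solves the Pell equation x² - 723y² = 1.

Compute x² = 242² = 58564
Compute 723y² = 723·9² = 723·81 = 58563
x² - 723y² = 58564 - 58563 = 1
Since this equals 1, (242, 9) is a solution.

Yes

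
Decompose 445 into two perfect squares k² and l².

We need to find integers k, l > 0 such that k² + l² = 445.
Trying k = 2: l² = 445 - 2² = 445 - 4 = 441
l = 21
Check: 2² + 21² = 4 + 441 = 445 ✓

445 = 2² + 21²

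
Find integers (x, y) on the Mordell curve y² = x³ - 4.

Try small integer x values and check whether x³ - 4 is a perfect square.
x = 5: x³ - 4 = 5³ - 4 = 125 - 4 = 121
Is 121 a perfect square? 11² = 121 ✓
So (x, y) = (5, 11) is a solution.

x = 5, y = 11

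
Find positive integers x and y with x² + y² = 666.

We need to find integers x, y > 0 such that x² + y² = 666.
Trying x = 15: y² = 666 - 15² = 666 - 225 = 441
y = 21
Check: 15² + 21² = 225 + 441 = 666 ✓

666 = 15² + 21²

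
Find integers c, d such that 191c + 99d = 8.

Step 1: Check solvability.
gcd(191, 99) = 1
Since 1 divides 8, solutions exist.

Step 2: Apply extended Euclidean algorithm to find gcd.
We find integers such that 191*x0 + 99*y0 = 1

Step 3: Scale the particular solution.
Multiply by 8/1 = 8:
c = 112, d = -216

Step 4: Verify.
191*(112) + 99*(-216) = 8 = 8 ✓

c = 112, d = -216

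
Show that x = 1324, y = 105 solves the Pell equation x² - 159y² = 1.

Compute x² = 1324² = 1752976
Compute 159y² = 159·105² = 159·11025 = 1752975
x² - 159y² = 1752976 - 1752975 = 1
Since this equals 1, (1324, 105) is a solution.

Yes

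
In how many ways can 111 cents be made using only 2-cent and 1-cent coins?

We need non-negative integers (x, y) with 2x + 1y = 111.
For each x from 0 to 55, check if (111 - 2x) is a non-negative multiple of 1.
Solutions (x, y): (0,111), (1,109), (2,107), (3,105), ...
Count: 56

56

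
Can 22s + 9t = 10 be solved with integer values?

Step 1: Compute gcd(22, 9).
gcd(22, 9) = 1

Step 2: Check divisibility.
Does 1 divide 10? 10 = 1 x 10, so yes.

By the theorem on linear Diophantine equations, 22s + 9t = 10 has integer solutions if and only if gcd(22, 9) divides 10. Since 1 | 10, solutions exist.

Yes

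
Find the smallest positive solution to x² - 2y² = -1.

We need x² = 2y² - 1. Try successive y:
y = 1: x² = 2·1² - 1 = 1 = 1² ✓
Check: 1² - 2·1² = 1 - 2 = -1 ✓

x = 1, y = 1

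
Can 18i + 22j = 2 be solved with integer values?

Step 1: Compute gcd(18, 22).
gcd(18, 22) = 2

Step 2: Check divisibility.
Does 2 divide 2? 2 = 2 x 1, so yes.

By the theorem on linear Diophantine equations, 18i + 22j = 2 has integer solutions if and only if gcd(18, 22) divides 2. Since 2 | 2, solutions exist.

Yes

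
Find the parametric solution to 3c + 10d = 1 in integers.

Step 1: Compute gcd(3, 10) = 1.
Since 1 divides 1, solutions exist.

Step 2: Find a particular solution using extended Euclidean algorithm.
We get c₀ = -3, d₀ = 1.
Check: 3*-3 + 10*1 = 1 = 1 ✓

Step 3: Write the general solution.
c = -3 + (10/1)t = -3 + 10t
d = 1 - (3/1)t = 1 - 3t
for any integer t.

c = -3 + 10t, d = 1 - 3t for integer t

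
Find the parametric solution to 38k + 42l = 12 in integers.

Step 1: Compute gcd(38, 42) = 2.
Since 2 divides 12, solutions exist.

Step 2: Find a particular solution using extended Euclidean algorithm.
We get k₀ = 60, l₀ = -54.
Check: 38*60 + 42*-54 = 12 = 12 ✓

Step 3: Write the general solution.
k = 60 + (42/2)t = 60 + 21t
l = -54 - (38/2)t = -54 - 19t
for any integer t.

k = 60 + 21t, l = -54 - 19t for integer t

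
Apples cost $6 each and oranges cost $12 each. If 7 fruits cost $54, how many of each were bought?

Let a = apples, o = oranges.
a + o = 7
6a + 12o = 54
Substitute o = 7 - a:
6a + 12(7 - a) = 54
(6 - 12)a = 54 - 84
-6a = -30
a = 5, o = 7 - 5 = 2

Apples: 5, Oranges: 2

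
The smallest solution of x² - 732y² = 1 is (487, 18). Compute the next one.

Solutions to x² - Dy² = 1 are generated by powers of (x₀ + y₀√D).
The next solution satisfies x₁ + y₁√732 = (x₀ + y₀√732)², giving:
x₁ = x₀² + 732y₀² = 487² + 732·18² = 237169 + 237168 = 474337
y₁ = 2x₀y₀ = 2·487·18 = 17532

Verify: 474337² - 732·17532² = 224995589569 - 224995589568 = 1 ✓

x = 474337, y = 17532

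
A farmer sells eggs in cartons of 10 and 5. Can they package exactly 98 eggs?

We need non-negative a, b with 10a + 5b = 98.
gcd(10, 5) = 5, and 5 does not divide 98.
No integer solutions exist.

No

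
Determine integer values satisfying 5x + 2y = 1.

Step 1: Check solvability.
gcd(5, 2) = 1
Since 1 divides 1, solutions exist.

Step 2: Apply extended Euclidean algorithm to find gcd.
We find integers such that 5*x0 + 2*y0 = 1

Step 3: Scale the particular solution.
Multiply by 1/1 = 1:
x = 1, y = -2

Step 4: Verify.
5*(1) + 2*(-2) = 1 = 1 ✓

x = 1, y = -2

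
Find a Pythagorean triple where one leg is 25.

We need the other leg and hypotenuse such that 25² + x² = c².
Take x = 312, c = 313: 25² + 312² = 625 + 97344 = 97969 = 313² ✓
Triple: (25, 312, 313)

(25, 312, 313)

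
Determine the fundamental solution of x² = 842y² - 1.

We need x² = 842y² - 1. Try successive y:
y = 1: x² = 842·1² - 1 = 841 = 29² ✓
Check: 29² - 842·1² = 841 - 842 = -1 ✓

x = 29, y = 1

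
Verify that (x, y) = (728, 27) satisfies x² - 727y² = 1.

Compute x² = 728² = 529984
Compute 727y² = 727·27² = 727·729 = 529983
x² - 727y² = 529984 - 529983 = 1
Since this equals 1, (728, 27) is a solution.

Yes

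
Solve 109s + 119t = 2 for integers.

Step 1: Check solvability.
gcd(109, 119) = 1
Since 1 divides 2, solutions exist.

Step 2: Apply extended Euclidean algorithm to find gcd.
We find integers such that 109*x0 + 119*y0 = 1

Step 3: Scale the particular solution.
Multiply by 2/1 = 2:
s = -24, t = 22

Step 4: Verify.
109*(-24) + 119*(22) = 2 = 2 ✓

s = -24, t = 22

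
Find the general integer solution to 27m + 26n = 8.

Step 1: Compute gcd(27, 26) = 1.
Since 1 divides 8, solutions exist.

Step 2: Find a particular solution using extended Euclidean algorithm.
We get m₀ = 8, n₀ = -8.
Check: 27*8 + 26*-8 = 8 = 8 ✓

Step 3: Write the general solution.
m = 8 + (26/1)t = 8 + 26t
n = -8 - (27/1)t = -8 - 27t
for any integer t.

m = 8 + 26t, n = -8 - 27t for integer t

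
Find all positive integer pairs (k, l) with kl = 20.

The positive divisors of 20 are: 1, 2, 4, 5, 10, 20.
Each divisor d gives the pair (d, 20/d):
(1, 20), (2, 10), (4, 5), (5, 4), (10, 2), (20, 1)

(1, 20), (2, 10), (4, 5), (5, 4), (10, 2), (20, 1)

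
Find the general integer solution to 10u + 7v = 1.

Step 1: Compute gcd(10, 7) = 1.
Since 1 divides 1, solutions exist.

Step 2: Find a particular solution using extended Euclidean algorithm.
We get u₀ = -2, v₀ = 3.
Check: 10*-2 + 7*3 = 1 = 1 ✓

Step 3: Write the general solution.
u = -2 + (7/1)t = -2 + 7t
v = 3 - (10/1)t = 3 - 10t
for any integer t.

u = -2 + 7t, v = 3 - 10t for integer t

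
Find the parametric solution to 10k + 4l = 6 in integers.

Step 1: Compute gcd(10, 4) = 2.
Since 2 divides 6, solutions exist.

Step 2: Find a particular solution using extended Euclidean algorithm.
We get k₀ = 3, l₀ = -6.
Check: 10*3 + 4*-6 = 6 = 6 ✓

Step 3: Write the general solution.
k = 3 + (4/2)t = 3 + 2t
l = -6 - (10/2)t = -6 - 5t
for any integer t.

k = 3 + 2t, l = -6 - 5t for integer t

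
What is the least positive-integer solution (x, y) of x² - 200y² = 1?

We seek the smallest positive integers (x, y) with x² - 200y² = 1, i.e., x² = 200y² + 1.
Try successive y values:
y = 1: x² = 200·1² + 1 = 201, not a perfect square
y = 2: x² = 200·2² + 1 = 801, not a perfect square
y = 3: x² = 200·3² + 1 = 1801, not a perfect square
... continuing the search (or via continued fractions) ...
y = 7: x² = 200·7² + 1 = 9801, x = 99 ✓

Verify: 99² - 200·7² = 9801 - 9800 = 1 ✓

x = 99, y = 7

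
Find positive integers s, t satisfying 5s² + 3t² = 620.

Try small values of s and check whether (620 - 5s²)/3 is a perfect square.
s = 8: 5·8² = 320, so 3t² = 620 - 320 = 300, giving t² = 100, t = 10.
Check: 5·8² + 3·10² = 320 + 300 = 620 ✓

s = 8, t = 10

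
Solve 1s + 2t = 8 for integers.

Step 1: Check solvability.
gcd(1, 2) = 1
Since 1 divides 8, solutions exist.

Step 2: Apply extended Euclidean algorithm to find gcd.
We find integers such that 1*x0 + 2*y0 = 1

Step 3: Scale the particular solution.
Multiply by 8/1 = 8:
s = 8, t = 0

Step 4: Verify.
1*(8) + 2*(0) = 8 = 8 ✓

s = 8, t = 0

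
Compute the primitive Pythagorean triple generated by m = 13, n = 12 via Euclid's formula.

a = m² - n² = 169 - 144 = 25
b = 2mn = 2·13·12 = 312
c = m² + n² = 169 + 144 = 313
Verify: 25² + 312² = 625 + 97344 = 97969 = 313² ✓

(25, 312, 313)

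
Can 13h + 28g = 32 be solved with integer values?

Step 1: Compute gcd(13, 28).
gcd(13, 28) = 1

Step 2: Check divisibility.
Does 1 divide 32? 32 = 1 x 32, so yes.

By the theorem on linear Diophantine equations, 13h + 28g = 32 has integer solutions if and only if gcd(13, 28) divides 32. Since 1 | 32, solutions exist.

Yes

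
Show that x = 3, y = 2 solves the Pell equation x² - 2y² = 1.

Compute x² = 3² = 9
Compute 2y² = 2·2² = 2·4 = 8
x² - 2y² = 9 - 8 = 1
Since this equals 1, (3, 2) is a solution.

Yes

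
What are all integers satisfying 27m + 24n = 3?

Step 1: Compute gcd(27, 24) = 3.
Since 3 divides 3, solutions exist.

Step 2: Find a particular solution using extended Euclidean algorithm.
We get m₀ = 1, n₀ = -1.
Check: 27*1 + 24*-1 = 3 = 3 ✓

Step 3: Write the general solution.
m = 1 + (24/3)t = 1 + 8t
n = -1 - (27/3)t = -1 - 9t
for any integer t.

m = 1 + 8t, n = -1 - 9t for integer t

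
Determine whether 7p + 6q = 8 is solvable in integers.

Step 1: Compute gcd(7, 6).
gcd(7, 6) = 1

Step 2: Check divisibility.
Does 1 divide 8? 8 = 1 x 8, so yes.

By the theorem on linear Diophantine equations, 7p + 6q = 8 has integer solutions if and only if gcd(7, 6) divides 8. Since 1 | 8, solutions exist.

Yes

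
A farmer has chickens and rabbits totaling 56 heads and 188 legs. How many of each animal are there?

Let c = chickens, r = rabbits.
Heads: c + r = 56
Legs: 2c + 4r = 188
From the first equation, c = 56 - r. Substitute:
2(56 - r) + 4r = 188
112 + 2r = 188
r = (188 - 112)/2 = 38
c = 56 - 38 = 18

Chickens: 18, Rabbits: 38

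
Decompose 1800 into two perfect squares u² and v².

We need to find integers u, v > 0 such that u² + v² = 1800.
Trying u = 6: v² = 1800 - 6² = 1800 - 36 = 1764
v = 42
Check: 6² + 42² = 36 + 1764 = 1800 ✓

1800 = 6² + 42²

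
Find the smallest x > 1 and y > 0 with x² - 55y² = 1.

We seek the smallest positive integers (x, y) with x² - 55y² = 1, i.e., x² = 55y² + 1.
Try successive y values:
y = 1: x² = 55·1² + 1 = 56, not a perfect square
y = 2: x² = 55·2² + 1 = 221, not a perfect square
y = 3: x² = 55·3² + 1 = 496, not a perfect square
... continuing the search (or via continued fractions) ...
y = 12: x² = 55·12² + 1 = 7921, x = 89 ✓

Verify: 89² - 55·12² = 7921 - 7920 = 1 ✓

x = 89, y = 12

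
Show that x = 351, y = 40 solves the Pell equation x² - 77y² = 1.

Compute x² = 351² = 123201
Compute 77y² = 77·40² = 77·1600 = 123200
x² - 77y² = 123201 - 123200 = 1
Since this equals 1, (351, 40) is a solution.

Yes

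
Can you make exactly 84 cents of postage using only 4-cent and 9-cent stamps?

We need non-negative x, y with 4x + 9y = 84.
gcd(4, 9) = 1 divides 84, so integer solutions exist.
Search for a non-negative one: x = 3 gives 9y = 84 - 12 = 72, so y = 8.
Check: 4·3 + 9·8 = 84 ✓

Yes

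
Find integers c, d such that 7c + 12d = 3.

Step 1: Check solvability.
gcd(7, 12) = 1
Since 1 divides 3, solutions exist.

Step 2: Apply extended Euclidean algorithm to find gcd.
We find integers such that 7*x0 + 12*y0 = 1

Step 3: Scale the particular solution.
Multiply by 3/1 = 3:
c = -15, d = 9

Step 4: Verify.
7*(-15) + 12*(9) = 3 = 3 ✓

c = -15, d = 9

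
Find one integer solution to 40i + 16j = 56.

Step 1: Check solvability.
gcd(40, 16) = 8
Since 8 divides 56, solutions exist.

Step 2: Apply extended Euclidean algorithm to find gcd.
We find integers such that 40*x0 + 16*y0 = 8

Step 3: Scale the particular solution.
Multiply by 56/8 = 7:
i = 7, j = -14

Step 4: Verify.
40*(7) + 16*(-14) = 56 = 56 ✓

i = 7, j = -14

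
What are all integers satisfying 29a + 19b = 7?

Step 1: Compute gcd(29, 19) = 1.
Since 1 divides 7, solutions exist.

Step 2: Find a particular solution using extended Euclidean algorithm.
We get a₀ = 14, b₀ = -21.
Check: 29*14 + 19*-21 = 7 = 7 ✓

Step 3: Write the general solution.
a = 14 + (19/1)t = 14 + 19t
b = -21 - (29/1)t = -21 - 29t
for any integer t.

a = 14 + 19t, b = -21 - 29t for integer t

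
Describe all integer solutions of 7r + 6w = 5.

Step 1: Compute gcd(7, 6) = 1.
Since 1 divides 5, solutions exist.

Step 2: Find a particular solution using extended Euclidean algorithm.
We get r₀ = 5, w₀ = -5.
Check: 7*5 + 6*-5 = 5 = 5 ✓

Step 3: Write the general solution.
r = 5 + (6/1)t = 5 + 6t
w = -5 - (7/1)t = -5 - 7t
for any integer t.

r = 5 + 6t, w = -5 - 7t for integer t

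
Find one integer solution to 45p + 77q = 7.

Step 1: Check solvability.
gcd(45, 77) = 1
Since 1 divides 7, solutions exist.

Step 2: Apply extended Euclidean algorithm to find gcd.
We find integers such that 45*x0 + 77*y0 = 1

Step 3: Scale the particular solution.
Multiply by 7/1 = 7:
p = 84, q = -49

Step 4: Verify.
45*(84) + 77*(-49) = 7 = 7 ✓

p = 84, q = -49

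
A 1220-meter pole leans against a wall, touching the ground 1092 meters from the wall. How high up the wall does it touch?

The ladder, wall, and ground form a right triangle with hypotenuse 1220 and one leg 1092.
By the Pythagorean theorem: h² = 1220² - 1092² = 1488400 - 1192464 = 295936
h = √295936 = 544 meters

544 meters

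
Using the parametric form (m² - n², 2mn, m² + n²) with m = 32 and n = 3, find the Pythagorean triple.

a = m² - n² = 1024 - 9 = 1015
b = 2mn = 2·32·3 = 192
c = m² + n² = 1024 + 9 = 1033
Verify: 1015² + 192² = 1030225 + 36864 = 1067089 = 1033² ✓

(1015, 192, 1033)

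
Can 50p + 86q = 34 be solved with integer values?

Step 1: Compute gcd(50, 86).
gcd(50, 86) = 2

Step 2: Check divisibility.
Does 2 divide 34? 34 = 2 x 17, so yes.

By the theorem on linear Diophantine equations, 50p + 86q = 34 has integer solutions if and only if gcd(50, 86) divides 34. Since 2 | 34, solutions exist.

Yes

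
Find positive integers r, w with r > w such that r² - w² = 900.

Factor: r² - w² = (r+w)(r-w) = 900.
We need two factors of 900 with the same parity.
Use r+w = 450 and r-w = 2 (product 450·2 = 900).
Adding: 2r = 452, so r = 226.
Subtracting: 2w = 448, so w = 224.
Check: 226² - 224² = 51076 - 50176 = 900 ✓

r = 226, w = 224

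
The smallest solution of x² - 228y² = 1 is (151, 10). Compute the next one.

Solutions to x² - Dy² = 1 are generated by powers of (x₀ + y₀√D).
The next solution satisfies x₁ + y₁√228 = (x₀ + y₀√228)², giving:
x₁ = x₀² + 228y₀² = 151² + 228·10² = 22801 + 22800 = 45601
y₁ = 2x₀y₀ = 2·151·10 = 3020

Verify: 45601² - 228·3020² = 2079451201 - 2079451200 = 1 ✓

x = 45601, y = 3020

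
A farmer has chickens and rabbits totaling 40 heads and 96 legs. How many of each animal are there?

Let c = chickens, r = rabbits.
Heads: c + r = 40
Legs: 2c + 4r = 96
From the first equation, c = 40 - r. Substitute:
2(40 - r) + 4r = 96
80 + 2r = 96
r = (96 - 80)/2 = 8
c = 40 - 8 = 32

Chickens: 32, Rabbits: 8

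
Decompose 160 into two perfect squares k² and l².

We need to find integers k, l > 0 such that k² + l² = 160.
Trying k = 4: l² = 160 - 4² = 160 - 16 = 144
l = 12
Check: 4² + 12² = 16 + 144 = 160 ✓

160 = 4² + 12²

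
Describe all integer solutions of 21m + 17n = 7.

Step 1: Compute gcd(21, 17) = 1.
Since 1 divides 7, solutions exist.

Step 2: Find a particular solution using extended Euclidean algorithm.
We get m₀ = -28, n₀ = 35.
Check: 21*-28 + 17*35 = 7 = 7 ✓

Step 3: Write the general solution.
m = -28 + (17/1)t = -28 + 17t
n = 35 - (21/1)t = 35 - 21t
for any integer t.

m = -28 + 17t, n = 35 - 21t for integer t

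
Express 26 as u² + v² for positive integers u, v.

We need to find integers u, v > 0 such that u² + v² = 26.
Trying u = 1: v² = 26 - 1² = 26 - 1 = 25
v = 5
Check: 1² + 5² = 1 + 25 = 26 ✓

26 = 1² + 5²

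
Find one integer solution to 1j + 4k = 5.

Step 1: Check solvability.
gcd(1, 4) = 1
Since 1 divides 5, solutions exist.

Step 2: Apply extended Euclidean algorithm to find gcd.
We find integers such that 1*x0 + 4*y0 = 1

Step 3: Scale the particular solution.
Multiply by 5/1 = 5:
j = 5, k = 0

Step 4: Verify.
1*(5) + 4*(0) = 5 = 5 ✓

j = 5, k = 0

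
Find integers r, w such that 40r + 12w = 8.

Step 1: Check solvability.
gcd(40, 12) = 4
Since 4 divides 8, solutions exist.

Step 2: Apply extended Euclidean algorithm to find gcd.
We find integers such that 40*x0 + 12*y0 = 4

Step 3: Scale the particular solution.
Multiply by 8/4 = 2:
r = 2, w = -6

Step 4: Verify.
40*(2) + 12*(-6) = 8 = 8 ✓

r = 2, w = -6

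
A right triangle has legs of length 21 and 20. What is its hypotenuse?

c² = a² + b² = 21² + 20² = 441 + 400 = 841
c = 29

29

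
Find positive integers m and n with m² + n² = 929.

We need to find integers m, n > 0 such that m² + n² = 929.
Trying m = 20: n² = 929 - 20² = 929 - 400 = 529
n = 23
Check: 20² + 23² = 400 + 529 = 929 ✓

929 = 20² + 23²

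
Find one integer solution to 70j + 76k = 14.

Step 1: Check solvability.
gcd(70, 76) = 2
Since 2 divides 14, solutions exist.

Step 2: Apply extended Euclidean algorithm to find gcd.
We find integers such that 70*x0 + 76*y0 = 2

Step 3: Scale the particular solution.
Multiply by 14/2 = 7:
j = -91, k = 84

Step 4: Verify.
70*(-91) + 76*(84) = 14 = 14 ✓

j = -91, k = 84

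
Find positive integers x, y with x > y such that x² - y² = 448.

Factor: x² - y² = (x+y)(x-y) = 448.
We need two factors of 448 with the same parity.
Use x+y = 224 and x-y = 2 (product 224·2 = 448).
Adding: 2x = 226, so x = 113.
Subtracting: 2y = 222, so y = 111.
Check: 113² - 111² = 12769 - 12321 = 448 ✓

x = 113, y = 111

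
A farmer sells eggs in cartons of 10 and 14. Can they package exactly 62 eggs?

We need non-negative a, b with 10a + 14b = 62.
gcd(10, 14) = 2 divides 62.
Try a = 2: 14b = 62 - 20 = 42, so b = 3.
One way: 2 cartons of 10 and 3 cartons of 14.

Yes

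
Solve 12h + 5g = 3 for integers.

Step 1: Check solvability.
gcd(12, 5) = 1
Since 1 divides 3, solutions exist.

Step 2: Apply extended Euclidean algorithm to find gcd.
We find integers such that 12*x0 + 5*y0 = 1

Step 3: Scale the particular solution.
Multiply by 3/1 = 3:
h = -6, g = 15

Step 4: Verify.
12*(-6) + 5*(15) = 3 = 3 ✓

h = -6, g = 15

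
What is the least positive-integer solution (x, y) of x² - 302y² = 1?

We seek the smallest positive integers (x, y) with x² - 302y² = 1, i.e., x² = 302y² + 1.
Try successive y values:
y = 1: x² = 302·1² + 1 = 303, not a perfect square
y = 2: x² = 302·2² + 1 = 1209, not a perfect square
y = 3: x² = 302·3² + 1 = 2719, not a perfect square
... continuing the search (or via continued fractions) ...
y = 246092: x² = 302·246092² + 1 = 18289504284129, x = 4276623 ✓

Verify: 4276623² - 302·246092² = 18289504284129 - 18289504284128 = 1 ✓

x = 4276623, y = 246092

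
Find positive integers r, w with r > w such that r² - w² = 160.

Factor: r² - w² = (r+w)(r-w) = 160.
We need two factors of 160 with the same parity.
Use r+w = 80 and r-w = 2 (product 80·2 = 160).
Adding: 2r = 82, so r = 41.
Subtracting: 2w = 78, so w = 39.
Check: 41² - 39² = 1681 - 1521 = 160 ✓

r = 41, w = 39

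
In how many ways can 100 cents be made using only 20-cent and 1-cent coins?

We need non-negative integers (x, y) with 20x + 1y = 100.
For each x from 0 to 5, check if (100 - 20x) is a non-negative multiple of 1.
Solutions (x, y): (0,100), (1,80), (2,60), (3,40), ...
Count: 6

6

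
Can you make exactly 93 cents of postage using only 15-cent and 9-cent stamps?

We need non-negative x, y with 15x + 9y = 93.
gcd(15, 9) = 3 divides 93, so integer solutions exist.
Search for a non-negative one: x = 2 gives 9y = 93 - 30 = 63, so y = 7.
Check: 15·2 + 9·7 = 93 ✓

Yes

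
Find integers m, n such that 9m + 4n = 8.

Step 1: Check solvability.
gcd(9, 4) = 1
Since 1 divides 8, solutions exist.

Step 2: Apply extended Euclidean algorithm to find gcd.
We find integers such that 9*x0 + 4*y0 = 1

Step 3: Scale the particular solution.
Multiply by 8/1 = 8:
m = 8, n = -16

Step 4: Verify.
9*(8) + 4*(-16) = 8 = 8 ✓

m = 8, n = -16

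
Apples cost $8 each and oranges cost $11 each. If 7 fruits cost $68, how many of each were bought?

Let a = apples, o = oranges.
a + o = 7
8a + 11o = 68
Substitute o = 7 - a:
8a + 11(7 - a) = 68
(8 - 11)a = 68 - 77
-3a = -9
a = 3, o = 7 - 3 = 4

Apples: 3, Oranges: 4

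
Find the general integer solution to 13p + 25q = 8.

Step 1: Compute gcd(13, 25) = 1.
Since 1 divides 8, solutions exist.

Step 2: Find a particular solution using extended Euclidean algorithm.
We get p₀ = 16, q₀ = -8.
Check: 13*16 + 25*-8 = 8 = 8 ✓

Step 3: Write the general solution.
p = 16 + (25/1)t = 16 + 25t
q = -8 - (13/1)t = -8 - 13t
for any integer t.

p = 16 + 25t, q = -8 - 13t for integer t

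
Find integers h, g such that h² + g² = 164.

We need to find integers h, g > 0 such that h² + g² = 164.
Trying h = 8: g² = 164 - 8² = 164 - 64 = 100
g = 10
Check: 8² + 10² = 64 + 100 = 164 ✓

164 = 8² + 10²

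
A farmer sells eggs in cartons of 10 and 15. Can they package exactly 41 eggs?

We need non-negative a, b with 10a + 15b = 41.
gcd(10, 15) = 5, and 5 does not divide 41.
No integer solutions exist.

No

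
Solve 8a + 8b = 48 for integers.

Step 1: Check solvability.
gcd(8, 8) = 8
Since 8 divides 48, solutions exist.

Step 2: Apply extended Euclidean algorithm to find gcd.
We find integers such that 8*x0 + 8*y0 = 8

Step 3: Scale the particular solution.
Multiply by 48/8 = 6:
a = 0, b = 6

Step 4: Verify.
8*(0) + 8*(6) = 48 = 48 ✓

a = 0, b = 6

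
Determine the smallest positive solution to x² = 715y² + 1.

We seek the smallest positive integers (x, y) with x² - 715y² = 1, i.e., x² = 715y² + 1.
Try successive y values:
y = 1: x² = 715·1² + 1 = 716, not a perfect square
y = 2: x² = 715·2² + 1 = 2861, not a perfect square
y = 3: x² = 715·3² + 1 = 6436, not a perfect square
... continuing the search (or via continued fractions) ...
y = 2829: x² = 715·2829² + 1 = 5722317316, x = 75646 ✓

Verify: 75646² - 715·2829² = 5722317316 - 5722317315 = 1 ✓

x = 75646, y = 2829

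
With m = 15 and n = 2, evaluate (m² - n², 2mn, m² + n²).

a = m² - n² = 225 - 4 = 221
b = 2mn = 2·15·2 = 60
c = m² + n² = 225 + 4 = 229
Verify: 221² + 60² = 48841 + 3600 = 52441 = 229² ✓

(221, 60, 229)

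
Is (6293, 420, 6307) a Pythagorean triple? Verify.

Compute a² + b² = 6293² + 420² = 39601849 + 176400 = 39778249
Compute c² = 6307² = 39778249
Since 39778249 = 39778249, confirmed.

Yes, it is a Pythagorean triple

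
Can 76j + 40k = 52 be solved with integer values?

Step 1: Compute gcd(76, 40).
gcd(76, 40) = 4

Step 2: Check divisibility.
Does 4 divide 52? 52 = 4 x 13, so yes.

By the theorem on linear Diophantine equations, 76j + 40k = 52 has integer solutions if and only if gcd(76, 40) divides 52. Since 4 | 52, solutions exist.

Yes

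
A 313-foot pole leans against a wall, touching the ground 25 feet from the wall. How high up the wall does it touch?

The ladder, wall, and ground form a right triangle with hypotenuse 313 and one leg 25.
By the Pythagorean theorem: h² = 313² - 25² = 97969 - 625 = 97344
h = √97344 = 312 feet

312 feet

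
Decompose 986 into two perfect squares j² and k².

We need to find integers j, k > 0 such that j² + k² = 986.
Trying j = 5: k² = 986 - 5² = 986 - 25 = 961
k = 31
Check: 5² + 31² = 25 + 961 = 986 ✓

986 = 5² + 31²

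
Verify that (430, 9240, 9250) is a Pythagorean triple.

Compute a² + b² = 430² + 9240² = 184900 + 85377600 = 85562500
Compute c² = 9250² = 85562500
Since 85562500 = 85562500, confirmed.

Yes, it is a Pythagorean triple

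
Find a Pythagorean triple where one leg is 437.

We need the other leg and hypotenuse such that 437² + x² = c².
Take x = 84, c = 445: 437² + 84² = 190969 + 7056 = 198025 = 445² ✓
Triple: (437, 84, 445)

(437, 84, 445)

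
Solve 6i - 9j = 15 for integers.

Step 1: Check solvability.
gcd(6, 9) = 3
Since 3 divides 15, solutions exist.

Step 2: Apply extended Euclidean algorithm to find gcd.
We find integers such that 6*x0 + 9*y0 = 3

Step 3: Scale the particular solution.
Multiply by 15/3 = 5:
i = -5, j = -5

Step 4: Verify.
6*(-5) - 9*(-5) = 15 = 15 ✓

i = -5, j = -5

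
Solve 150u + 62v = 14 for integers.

Step 1: Check solvability.
gcd(150, 62) = 2
Since 2 divides 14, solutions exist.

Step 2: Apply extended Euclidean algorithm to find gcd.
We find integers such that 150*x0 + 62*y0 = 2

Step 3: Scale the particular solution.
Multiply by 14/2 = 7:
u = 84, v = -203

Step 4: Verify.
150*(84) + 62*(-203) = 14 = 14 ✓

u = 84, v = -203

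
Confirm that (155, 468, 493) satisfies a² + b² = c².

Compute a² + b² = 155² + 468² = 24025 + 219024 = 243049
Compute c² = 493² = 243049
Since 243049 = 243049, confirmed.

Yes, it is a Pythagorean triple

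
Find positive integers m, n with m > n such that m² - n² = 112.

Factor: m² - n² = (m+n)(m-n) = 112.
We need two factors of 112 with the same parity.
Use m+n = 56 and m-n = 2 (product 56·2 = 112).
Adding: 2m = 58, so m = 29.
Subtracting: 2n = 54, so n = 27.
Check: 29² - 27² = 841 - 729 = 112 ✓

m = 29, n = 27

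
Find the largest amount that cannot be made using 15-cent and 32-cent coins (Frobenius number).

For two coprime denominations a and b, the Frobenius number (largest value not representable as a non-negative combination) is ab - a - b.
Here gcd(15, 32) = 1, so they are coprime.
F(15, 32) = 15·32 - 15 - 32 = 480 - 47 = 433

433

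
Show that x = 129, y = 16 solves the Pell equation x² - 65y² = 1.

Compute x² = 129² = 16641
Compute 65y² = 65·16² = 65·256 = 16640
x² - 65y² = 16641 - 16640 = 1
Since this equals 1, (129, 16) is a solution.

Yes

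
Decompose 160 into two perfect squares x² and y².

We need to find integers x, y > 0 such that x² + y² = 160.
Trying x = 4: y² = 160 - 4² = 160 - 16 = 144
y = 12
Check: 4² + 12² = 16 + 144 = 160 ✓

160 = 4² + 12²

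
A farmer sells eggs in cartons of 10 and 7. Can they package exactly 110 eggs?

We need non-negative a, b with 10a + 7b = 110.
gcd(10, 7) = 1 divides 110.
Try a = 4: 7b = 110 - 40 = 70, so b = 10.
One way: 4 cartons of 10 and 10 cartons of 7.

Yes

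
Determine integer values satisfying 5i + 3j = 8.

Step 1: Check solvability.
gcd(5, 3) = 1
Since 1 divides 8, solutions exist.

Step 2: Apply extended Euclidean algorithm to find gcd.
We find integers such that 5*x0 + 3*y0 = 1

Step 3: Scale the particular solution.
Multiply by 8/1 = 8:
i = -8, j = 16

Step 4: Verify.
5*(-8) + 3*(16) = 8 = 8 ✓

i = -8, j = 16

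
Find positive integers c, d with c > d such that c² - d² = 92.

Factor: c² - d² = (c+d)(c-d) = 92.
We need two factors of 92 with the same parity.
Use c+d = 46 and c-d = 2 (product 46·2 = 92).
Adding: 2c = 48, so c = 24.
Subtracting: 2d = 44, so d = 22.
Check: 24² - 22² = 576 - 484 = 92 ✓

c = 24, d = 22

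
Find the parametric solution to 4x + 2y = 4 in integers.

Step 1: Compute gcd(4, 2) = 2.
Since 2 divides 4, solutions exist.

Step 2: Find a particular solution using extended Euclidean algorithm.
We get x₀ = 0, y₀ = 2.
Check: 4*0 + 2*2 = 4 = 4 ✓

Step 3: Write the general solution.
x = 0 + (2/2)t = 0 + 1t
y = 2 - (4/2)t = 2 - 2t
for any integer t.

x = 0 + 1t, y = 2 - 2t for integer t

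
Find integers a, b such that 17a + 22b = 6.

Step 1: Check solvability.
gcd(17, 22) = 1
Since 1 divides 6, solutions exist.

Step 2: Apply extended Euclidean algorithm to find gcd.
We find integers such that 17*x0 + 22*y0 = 1

Step 3: Scale the particular solution.
Multiply by 6/1 = 6:
a = -54, b = 42

Step 4: Verify.
17*(-54) + 22*(42) = 6 = 6 ✓

a = -54, b = 42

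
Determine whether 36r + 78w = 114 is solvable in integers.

Step 1: Compute gcd(36, 78).
gcd(36, 78) = 6

Step 2: Check divisibility.
Does 6 divide 114? 114 = 6 x 19, so yes.

By the theorem on linear Diophantine equations, 36r + 78w = 114 has integer solutions if and only if gcd(36, 78) divides 114. Since 6 | 114, solutions exist.

Yes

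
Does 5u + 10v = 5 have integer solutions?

Step 1: Compute gcd(5, 10).
gcd(5, 10) = 5

Step 2: Check divisibility.
Does 5 divide 5? 5 = 5 x 1, so yes.

By the theorem on linear Diophantine equations, 5u + 10v = 5 has integer solutions if and only if gcd(5, 10) divides 5. Since 5 | 5, solutions exist.

Yes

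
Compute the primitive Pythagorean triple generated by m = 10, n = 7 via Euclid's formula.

a = m² - n² = 100 - 49 = 51
b = 2mn = 2·10·7 = 140
c = m² + n² = 100 + 49 = 149
Verify: 51² + 140² = 2601 + 19600 = 22201 = 149² ✓

(51, 140, 149)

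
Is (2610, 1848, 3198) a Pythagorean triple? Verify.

Compute a² + b² = 2610² + 1848² = 6812100 + 3415104 = 10227204
Compute c² = 3198² = 10227204
Since 10227204 = 10227204, confirmed.

Yes, it is a Pythagorean triple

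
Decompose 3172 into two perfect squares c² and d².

We need to find integers c, d > 0 such that c² + d² = 3172.
Trying c = 6: d² = 3172 - 6² = 3172 - 36 = 3136
d = 56
Check: 6² + 56² = 36 + 3136 = 3172 ✓

3172 = 6² + 56²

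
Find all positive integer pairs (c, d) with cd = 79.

The positive divisors of 79 are: 1, 79.
Each divisor d gives the pair (d, 79/d):
(1, 79), (79, 1)

(1, 79), (79, 1)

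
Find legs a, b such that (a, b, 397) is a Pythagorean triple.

We need a² + b² = 397² = 157609.
Trying: 325² + 228² = 105625 + 51984 = 157609 ✓

(325, 228, 397)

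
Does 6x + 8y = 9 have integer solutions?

Step 1: Compute gcd(6, 8).
gcd(6, 8) = 2

Step 2: Check divisibility.
Does 2 divide 9? 9 = 2 x 4 + 1, so no.

By the theorem on linear Diophantine equations, 6x + 8y = 9 has integer solutions if and only if gcd(6, 8) divides 9. Since 2 does not divide 9, no solutions exist.

No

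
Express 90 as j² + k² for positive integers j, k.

We need to find integers j, k > 0 such that j² + k² = 90.
Trying j = 3: k² = 90 - 3² = 90 - 9 = 81
k = 9
Check: 3² + 9² = 9 + 81 = 90 ✓

90 = 3² + 9²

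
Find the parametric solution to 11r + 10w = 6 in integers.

Step 1: Compute gcd(11, 10) = 1.
Since 1 divides 6, solutions exist.

Step 2: Find a particular solution using extended Euclidean algorithm.
We get r₀ = 6, w₀ = -6.
Check: 11*6 + 10*-6 = 6 = 6 ✓

Step 3: Write the general solution.
r = 6 + (10/1)t = 6 + 10t
w = -6 - (11/1)t = -6 - 11t
for any integer t.

r = 6 + 10t, w = -6 - 11t for integer t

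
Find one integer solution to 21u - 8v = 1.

Step 1: Check solvability.
gcd(21, 8) = 1
Since 1 divides 1, solutions exist.

Step 2: Apply extended Euclidean algorithm to find gcd.
We find integers such that 21*x0 + 8*y0 = 1

Step 3: Scale the particular solution.
Multiply by 1/1 = 1:
u = -3, v = -8

Step 4: Verify.
21*(-3) - 8*(-8) = 1 = 1 ✓

u = -3, v = -8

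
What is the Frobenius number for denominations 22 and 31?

For two coprime denominations a and b, the Frobenius number (largest value not representable as a non-negative combination) is ab - a - b.
Here gcd(22, 31) = 1, so they are coprime.
F(22, 31) = 22·31 - 22 - 31 = 682 - 53 = 629

629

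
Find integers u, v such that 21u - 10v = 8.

Step 1: Check solvability.
gcd(21, 10) = 1
Since 1 divides 8, solutions exist.

Step 2: Apply extended Euclidean algorithm to find gcd.
We find integers such that 21*x0 + 10*y0 = 1

Step 3: Scale the particular solution.
Multiply by 8/1 = 8:
u = 8, v = 16

Step 4: Verify.
21*(8) - 10*(16) = 8 = 8 ✓

u = 8, v = 16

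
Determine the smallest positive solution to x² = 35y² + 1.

We seek the smallest positive integers (x, y) with x² - 35y² = 1, i.e., x² = 35y² + 1.
Try successive y values:
y = 1: x² = 35·1² + 1 = 36, x = 6 ✓

Verify: 6² - 35·1² = 36 - 35 = 1 ✓

x = 6, y = 1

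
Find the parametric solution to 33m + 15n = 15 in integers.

Step 1: Compute gcd(33, 15) = 3.
Since 3 divides 15, solutions exist.

Step 2: Find a particular solution using extended Euclidean algorithm.
We get m₀ = 5, n₀ = -10.
Check: 33*5 + 15*-10 = 15 = 15 ✓

Step 3: Write the general solution.
m = 5 + (15/3)t = 5 + 5t
n = -10 - (33/3)t = -10 - 11t
for any integer t.

m = 5 + 5t, n = -10 - 11t for integer t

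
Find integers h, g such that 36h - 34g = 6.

Step 1: Check solvability.
gcd(36, 34) = 2
Since 2 divides 6, solutions exist.

Step 2: Apply extended Euclidean algorithm to find gcd.
We find integers such that 36*x0 + 34*y0 = 2

Step 3: Scale the particular solution.
Multiply by 6/2 = 3:
h = 3, g = 3

Step 4: Verify.
36*(3) - 34*(3) = 6 = 6 ✓

h = 3, g = 3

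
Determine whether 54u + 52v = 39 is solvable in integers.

Step 1: Compute gcd(54, 52).
gcd(54, 52) = 2

Step 2: Check divisibility.
Does 2 divide 39? 39 = 2 x 19 + 1, so no.

By the theorem on linear Diophantine equations, 54u + 52v = 39 has integer solutions if and only if gcd(54, 52) divides 39. Since 2 does not divide 39, no solutions exist.

No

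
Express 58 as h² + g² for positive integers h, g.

We need to find integers h, g > 0 such that h² + g² = 58.
Trying h = 3: g² = 58 - 3² = 58 - 9 = 49
g = 7
Check: 3² + 7² = 9 + 49 = 58 ✓

58 = 3² + 7²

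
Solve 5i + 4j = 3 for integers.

Step 1: Check solvability.
gcd(5, 4) = 1
Since 1 divides 3, solutions exist.

Step 2: Apply extended Euclidean algorithm to find gcd.
We find integers such that 5*x0 + 4*y0 = 1

Step 3: Scale the particular solution.
Multiply by 3/1 = 3:
i = 3, j = -3

Step 4: Verify.
5*(3) + 4*(-3) = 3 = 3 ✓

i = 3, j = -3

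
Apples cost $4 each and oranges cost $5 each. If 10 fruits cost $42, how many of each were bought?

Let a = apples, o = oranges.
a + o = 10
4a + 5o = 42
Substitute o = 10 - a:
4a + 5(10 - a) = 42
(4 - 5)a = 42 - 50
-1a = -8
a = 8, o = 10 - 8 = 2

Apples: 8, Oranges: 2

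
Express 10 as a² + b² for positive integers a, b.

We need to find integers a, b > 0 such that a² + b² = 10.
Trying a = 1: b² = 10 - 1² = 10 - 1 = 9
b = 3
Check: 1² + 3² = 1 + 9 = 10 ✓

10 = 1² + 3²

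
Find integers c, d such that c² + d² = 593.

We need to find integers c, d > 0 such that c² + d² = 593.
Trying c = 8: d² = 593 - 8² = 593 - 64 = 529
d = 23
Check: 8² + 23² = 64 + 529 = 593 ✓

593 = 8² + 23²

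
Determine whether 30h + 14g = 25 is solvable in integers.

Step 1: Compute gcd(30, 14).
gcd(30, 14) = 2

Step 2: Check divisibility.
Does 2 divide 25? 25 = 2 x 12 + 1, so no.

By the theorem on linear Diophantine equations, 30h + 14g = 25 has integer solutions if and only if gcd(30, 14) divides 25. Since 2 does not divide 25, no solutions exist.

No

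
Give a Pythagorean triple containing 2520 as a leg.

We need the other leg and hypotenuse such that 2520² + x² = c².
Take x = 2233, c = 3367: 2520² + 2233² = 6350400 + 4986289 = 11336689 = 3367² ✓
Triple: (2233, 2520, 3367)

(2233, 2520, 3367)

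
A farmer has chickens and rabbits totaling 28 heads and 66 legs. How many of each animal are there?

Let c = chickens, r = rabbits.
Heads: c + r = 28
Legs: 2c + 4r = 66
From the first equation, c = 28 - r. Substitute:
2(28 - r) + 4r = 66
56 + 2r = 66
r = (66 - 56)/2 = 5
c = 28 - 5 = 23

Chickens: 23, Rabbits: 5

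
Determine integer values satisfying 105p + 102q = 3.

Step 1: Check solvability.
gcd(105, 102) = 3
Since 3 divides 3, solutions exist.

Step 2: Apply extended Euclidean algorithm to find gcd.
We find integers such that 105*x0 + 102*y0 = 3

Step 3: Scale the particular solution.
Multiply by 3/3 = 1:
p = 1, q = -1

Step 4: Verify.
105*(1) + 102*(-1) = 3 = 3 ✓

p = 1, q = -1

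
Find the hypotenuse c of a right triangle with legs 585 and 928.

c² = a² + b² = 585² + 928² = 342225 + 861184 = 1203409
c = sqrt(1203409) = 1097

1097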